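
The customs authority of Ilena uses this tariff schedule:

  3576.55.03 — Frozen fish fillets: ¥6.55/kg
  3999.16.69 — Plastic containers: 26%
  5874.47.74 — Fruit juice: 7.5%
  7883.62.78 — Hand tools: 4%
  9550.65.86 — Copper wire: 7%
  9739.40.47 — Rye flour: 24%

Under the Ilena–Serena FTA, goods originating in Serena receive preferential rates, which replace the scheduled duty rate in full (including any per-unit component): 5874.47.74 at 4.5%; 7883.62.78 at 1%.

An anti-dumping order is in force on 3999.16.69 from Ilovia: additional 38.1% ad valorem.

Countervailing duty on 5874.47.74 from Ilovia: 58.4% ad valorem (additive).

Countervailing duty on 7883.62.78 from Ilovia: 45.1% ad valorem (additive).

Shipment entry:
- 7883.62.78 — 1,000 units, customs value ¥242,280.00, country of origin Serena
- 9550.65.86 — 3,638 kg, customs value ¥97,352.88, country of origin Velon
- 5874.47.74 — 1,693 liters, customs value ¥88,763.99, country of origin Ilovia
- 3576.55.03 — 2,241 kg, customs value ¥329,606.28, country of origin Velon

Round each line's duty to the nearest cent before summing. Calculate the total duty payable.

¥82,411.52

Line 1 (7883.62.78, Serena, 1,000 units, ¥242,280.00):
Base rate for 7883.62.78 is 4%.
Origin Serena qualifies under the Ilena–Serena agreement and 7883.62.78 is covered: preferential rate 1% applies instead.
The additional-duty order on 7883.62.78 targets Ilovia, not Serena; it does not apply.
Duty = ¥242,280.00 × 1% = ¥2,422.80.
Line 2 (9550.65.86, Velon, 3,638 kg, ¥97,352.88):
Base rate for 9550.65.86 is 7%.
Duty = ¥97,352.88 × 7% = ¥6,814.70.
Line 3 (5874.47.74, Ilovia, 1,693 liters, ¥88,763.99):
Base rate for 5874.47.74 is 7.5%.
5874.47.74 has an FTA preferential rate, but origin Ilovia is not Serena; base rate stands.
Additional duty on 5874.47.74 from Ilovia: +58.4%. Applied ad valorem rate: 7.5% + 58.4% = 65.9%.
Duty = ¥88,763.99 × 65.9% = ¥58,495.47.
Line 4 (3576.55.03, Velon, 2,241 kg, ¥329,606.28):
Base rate for 3576.55.03 is ¥6.55/kg.
Duty = 2,241 × ¥6.55 = ¥14,678.55.
Total = ¥2,422.80 + ¥6,814.70 + ¥58,495.47 + ¥14,678.55 = ¥82,411.52.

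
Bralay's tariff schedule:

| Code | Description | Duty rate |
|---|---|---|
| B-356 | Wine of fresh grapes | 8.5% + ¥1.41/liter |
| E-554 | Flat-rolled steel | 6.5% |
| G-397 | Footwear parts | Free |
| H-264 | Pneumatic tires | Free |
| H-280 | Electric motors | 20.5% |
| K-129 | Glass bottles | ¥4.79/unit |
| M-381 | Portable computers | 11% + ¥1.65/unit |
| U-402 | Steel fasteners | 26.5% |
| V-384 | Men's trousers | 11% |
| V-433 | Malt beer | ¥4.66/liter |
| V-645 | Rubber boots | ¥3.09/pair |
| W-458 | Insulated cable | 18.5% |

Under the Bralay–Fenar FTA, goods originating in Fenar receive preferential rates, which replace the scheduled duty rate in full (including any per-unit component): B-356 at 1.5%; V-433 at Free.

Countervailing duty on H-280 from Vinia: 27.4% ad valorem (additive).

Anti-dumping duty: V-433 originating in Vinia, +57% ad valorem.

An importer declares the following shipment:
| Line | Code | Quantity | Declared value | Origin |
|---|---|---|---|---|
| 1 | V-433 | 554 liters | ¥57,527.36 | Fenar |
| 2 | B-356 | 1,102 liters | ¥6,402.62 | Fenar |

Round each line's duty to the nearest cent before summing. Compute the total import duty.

Line 1 (V-433, Fenar, 554 liters, ¥57,527.36):
Base rate for V-433 is ¥4.66/liter.
Origin Fenar qualifies under the Bralay–Fenar agreement and V-433 is covered: preferential rate Free applies instead.
The additional-duty order on V-433 targets Vinia, not Fenar; it does not apply.
Duty = ¥57,527.36 × 0% = ¥0.00.
Line 2 (B-356, Fenar, 1,102 liters, ¥6,402.62):
Base rate for B-356 is 8.5% + ¥1.41/liter.
Origin Fenar qualifies under the Bralay–Fenar agreement and B-356 is covered: preferential rate 1.5% applies instead.
Duty = ¥6,402.62 × 1.5% = ¥96.04.
Total = ¥0.00 + ¥96.04 = ¥96.04.

¥96.04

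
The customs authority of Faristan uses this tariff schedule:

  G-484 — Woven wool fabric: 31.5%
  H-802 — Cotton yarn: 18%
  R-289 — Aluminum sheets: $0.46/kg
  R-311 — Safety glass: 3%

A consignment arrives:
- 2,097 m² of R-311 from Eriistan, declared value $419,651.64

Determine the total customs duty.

$12,589.55

Line 1 (R-311, Eriistan, 2,097 m², $419,651.64):
Base rate for R-311 is 3%.
Duty = $419,651.64 × 3% = $12,589.55.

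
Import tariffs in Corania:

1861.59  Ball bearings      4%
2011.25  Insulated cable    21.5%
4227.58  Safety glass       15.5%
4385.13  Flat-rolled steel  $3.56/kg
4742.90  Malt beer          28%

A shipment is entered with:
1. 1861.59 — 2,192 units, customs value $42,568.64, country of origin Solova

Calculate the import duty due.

$1,702.75

Line 1 (1861.59, Solova, 2,192 units, $42,568.64):
Base rate for 1861.59 is 4%.
Duty = $42,568.64 × 4% = $1,702.75.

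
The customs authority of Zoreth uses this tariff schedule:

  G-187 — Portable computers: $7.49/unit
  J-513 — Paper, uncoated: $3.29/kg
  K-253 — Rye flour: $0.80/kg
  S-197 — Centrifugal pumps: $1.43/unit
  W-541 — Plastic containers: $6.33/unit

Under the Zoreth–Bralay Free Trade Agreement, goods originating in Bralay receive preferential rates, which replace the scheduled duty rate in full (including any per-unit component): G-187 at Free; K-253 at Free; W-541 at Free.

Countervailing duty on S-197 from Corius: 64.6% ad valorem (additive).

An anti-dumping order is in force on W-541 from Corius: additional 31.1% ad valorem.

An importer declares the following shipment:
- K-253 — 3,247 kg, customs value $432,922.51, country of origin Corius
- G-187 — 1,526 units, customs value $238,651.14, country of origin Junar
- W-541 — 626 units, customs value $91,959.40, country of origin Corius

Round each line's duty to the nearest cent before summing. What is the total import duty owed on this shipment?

$46,589.29

Line 1 (K-253, Corius, 3,247 kg, $432,922.51):
Base rate for K-253 is $0.80/kg.
K-253 has an FTA preferential rate, but origin Corius is not Bralay; base rate stands.
Duty = 3,247 × $0.80 = $2,597.60.
Line 2 (G-187, Junar, 1,526 units, $238,651.14):
Base rate for G-187 is $7.49/unit.
G-187 has an FTA preferential rate, but origin Junar is not Bralay; base rate stands.
Duty = 1,526 × $7.49 = $11,429.74.
Line 3 (W-541, Corius, 626 units, $91,959.40):
Base rate for W-541 is $6.33/unit.
W-541 has an FTA preferential rate, but origin Corius is not Bralay; base rate stands.
Additional duty on W-541 from Corius: +31.1% ad valorem. Applied ad valorem rate = 31.1%.
Duty = $91,959.40 × 31.1% + 626 × $6.33 = $32,561.95.
Total = $2,597.60 + $11,429.74 + $32,561.95 = $46,589.29.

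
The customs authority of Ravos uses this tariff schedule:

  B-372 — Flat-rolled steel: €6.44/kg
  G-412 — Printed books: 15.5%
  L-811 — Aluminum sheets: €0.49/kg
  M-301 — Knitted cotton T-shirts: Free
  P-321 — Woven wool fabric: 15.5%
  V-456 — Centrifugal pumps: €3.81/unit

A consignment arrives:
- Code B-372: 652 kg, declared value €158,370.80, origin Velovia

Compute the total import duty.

€4,198.88

Line 1 (B-372, Velovia, 652 kg, €158,370.80):
Base rate for B-372 is €6.44/kg.
Duty = 652 × €6.44 = €4,198.88.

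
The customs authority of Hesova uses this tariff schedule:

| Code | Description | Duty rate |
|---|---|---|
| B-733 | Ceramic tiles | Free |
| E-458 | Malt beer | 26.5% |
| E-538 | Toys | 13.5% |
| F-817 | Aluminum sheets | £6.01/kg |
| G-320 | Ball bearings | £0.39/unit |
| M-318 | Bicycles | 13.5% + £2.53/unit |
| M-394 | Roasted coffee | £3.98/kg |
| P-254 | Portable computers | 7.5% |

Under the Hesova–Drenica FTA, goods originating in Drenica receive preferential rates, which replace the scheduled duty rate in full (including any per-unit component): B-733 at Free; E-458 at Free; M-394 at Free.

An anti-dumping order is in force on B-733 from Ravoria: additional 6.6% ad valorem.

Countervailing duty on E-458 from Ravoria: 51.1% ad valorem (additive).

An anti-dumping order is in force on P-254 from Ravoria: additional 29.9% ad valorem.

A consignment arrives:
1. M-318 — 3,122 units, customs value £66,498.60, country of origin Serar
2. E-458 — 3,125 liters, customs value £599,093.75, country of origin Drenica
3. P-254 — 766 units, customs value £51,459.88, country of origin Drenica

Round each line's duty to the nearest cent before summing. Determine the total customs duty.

£20,735.46

Line 1 (M-318, Serar, 3,122 units, £66,498.60):
Base rate for M-318 is 13.5% + £2.53/unit.
Duty = £66,498.60 × 13.5% + 3,122 × £2.53 = £16,875.97.
Line 2 (E-458, Drenica, 3,125 liters, £599,093.75):
Base rate for E-458 is 26.5%.
Origin Drenica qualifies under the Hesova–Drenica agreement and E-458 is covered: preferential rate Free applies instead.
The additional-duty order on E-458 targets Ravoria, not Drenica; it does not apply.
Duty = £599,093.75 × 0% = £0.00.
Line 3 (P-254, Drenica, 766 units, £51,459.88):
Base rate for P-254 is 7.5%.
Origin Drenica is the FTA partner but P-254 is not on the preference list; base rate stands.
The additional-duty order on P-254 targets Ravoria, not Drenica; it does not apply.
Duty = £51,459.88 × 7.5% = £3,859.49.
Total = £16,875.97 + £0.00 + £3,859.49 = £20,735.46.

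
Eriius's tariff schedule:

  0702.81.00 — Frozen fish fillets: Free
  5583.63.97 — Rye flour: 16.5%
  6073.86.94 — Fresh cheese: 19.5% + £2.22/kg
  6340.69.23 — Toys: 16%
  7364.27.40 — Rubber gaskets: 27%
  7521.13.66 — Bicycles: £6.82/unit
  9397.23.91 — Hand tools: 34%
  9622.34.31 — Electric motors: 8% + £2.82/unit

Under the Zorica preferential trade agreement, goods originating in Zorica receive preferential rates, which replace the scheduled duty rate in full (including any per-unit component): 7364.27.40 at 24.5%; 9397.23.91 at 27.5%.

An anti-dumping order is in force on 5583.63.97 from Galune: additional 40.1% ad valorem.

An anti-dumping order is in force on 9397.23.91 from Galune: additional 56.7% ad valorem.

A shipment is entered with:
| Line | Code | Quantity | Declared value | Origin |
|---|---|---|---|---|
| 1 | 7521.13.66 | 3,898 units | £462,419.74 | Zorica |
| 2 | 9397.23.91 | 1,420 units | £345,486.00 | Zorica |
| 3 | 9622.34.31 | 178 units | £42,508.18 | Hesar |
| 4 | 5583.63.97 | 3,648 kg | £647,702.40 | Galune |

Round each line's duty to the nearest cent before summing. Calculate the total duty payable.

Line 1 (7521.13.66, Zorica, 3,898 units, £462,419.74):
Base rate for 7521.13.66 is £6.82/unit.
Origin Zorica is the FTA partner but 7521.13.66 is not on the preference list; base rate stands.
Duty = 3,898 × £6.82 = £26,584.36.
Line 2 (9397.23.91, Zorica, 1,420 units, £345,486.00):
Base rate for 9397.23.91 is 34%.
Origin Zorica qualifies under the Eriius–Zorica agreement and 9397.23.91 is covered: preferential rate 27.5% applies instead.
The additional-duty order on 9397.23.91 targets Galune, not Zorica; it does not apply.
Duty = £345,486.00 × 27.5% = £95,008.65.
Line 3 (9622.34.31, Hesar, 178 units, £42,508.18):
Base rate for 9622.34.31 is 8% + £2.82/unit.
Duty = £42,508.18 × 8% + 178 × £2.82 = £3,902.61.
Line 4 (5583.63.97, Galune, 3,648 kg, £647,702.40):
Base rate for 5583.63.97 is 16.5%.
Additional duty on 5583.63.97 from Galune: +40.1%. Applied ad valorem rate: 16.5% + 40.1% = 56.6%.
Duty = £647,702.40 × 56.6% = £366,599.56.
Total = £26,584.36 + £95,008.65 + £3,902.61 + £366,599.56 = £492,095.18.

£492,095.18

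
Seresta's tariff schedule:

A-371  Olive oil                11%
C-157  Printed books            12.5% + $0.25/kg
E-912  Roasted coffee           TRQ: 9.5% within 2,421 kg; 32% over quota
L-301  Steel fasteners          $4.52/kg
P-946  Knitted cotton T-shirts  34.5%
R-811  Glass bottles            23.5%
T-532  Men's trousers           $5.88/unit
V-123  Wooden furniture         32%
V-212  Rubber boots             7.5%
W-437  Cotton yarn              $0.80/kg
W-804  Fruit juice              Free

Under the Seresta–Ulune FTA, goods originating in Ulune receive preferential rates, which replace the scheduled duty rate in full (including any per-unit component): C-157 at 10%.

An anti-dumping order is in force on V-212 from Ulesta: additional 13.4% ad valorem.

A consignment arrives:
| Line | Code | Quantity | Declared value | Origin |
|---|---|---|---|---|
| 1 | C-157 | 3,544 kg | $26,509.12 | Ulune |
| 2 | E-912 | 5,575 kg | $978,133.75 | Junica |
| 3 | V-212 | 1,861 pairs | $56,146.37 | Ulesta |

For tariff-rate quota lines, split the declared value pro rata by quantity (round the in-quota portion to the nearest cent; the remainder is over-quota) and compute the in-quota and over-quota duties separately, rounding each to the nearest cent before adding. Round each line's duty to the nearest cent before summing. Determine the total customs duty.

Line 1 (C-157, Ulune, 3,544 kg, $26,509.12):
Base rate for C-157 is 12.5% + $0.25/kg.
Origin Ulune qualifies under the Seresta–Ulune agreement and C-157 is covered: preferential rate 10% applies instead.
Duty = $26,509.12 × 10% = $2,650.91.
Line 2 (E-912, Junica, 5,575 kg, $978,133.75):
Code E-912 is under a tariff-rate quota (threshold 2,421 kg). In-quota: 2,421 kg at 9.5%; over-quota: 3,154 kg at 32%.
Pro-rata value split: in-quota = $978,133.75 × 2,421/5,575 = $424,764.45; over-quota = $978,133.75 − $424,764.45 = $553,369.30.
In-quota duty = $424,764.45 × 9.5% = $40,352.62. Over-quota duty = $553,369.30 × 32% = $177,078.18.
Line duty = $40,352.62 + $177,078.18 = $217,430.80.
Line 3 (V-212, Ulesta, 1,861 pairs, $56,146.37):
Base rate for V-212 is 7.5%.
Additional duty on V-212 from Ulesta: +13.4%. Applied ad valorem rate: 7.5% + 13.4% = 20.9%.
Duty = $56,146.37 × 20.9% = $11,734.59.
Total = $2,650.91 + $217,430.80 + $11,734.59 = $231,816.30.

$231,816.30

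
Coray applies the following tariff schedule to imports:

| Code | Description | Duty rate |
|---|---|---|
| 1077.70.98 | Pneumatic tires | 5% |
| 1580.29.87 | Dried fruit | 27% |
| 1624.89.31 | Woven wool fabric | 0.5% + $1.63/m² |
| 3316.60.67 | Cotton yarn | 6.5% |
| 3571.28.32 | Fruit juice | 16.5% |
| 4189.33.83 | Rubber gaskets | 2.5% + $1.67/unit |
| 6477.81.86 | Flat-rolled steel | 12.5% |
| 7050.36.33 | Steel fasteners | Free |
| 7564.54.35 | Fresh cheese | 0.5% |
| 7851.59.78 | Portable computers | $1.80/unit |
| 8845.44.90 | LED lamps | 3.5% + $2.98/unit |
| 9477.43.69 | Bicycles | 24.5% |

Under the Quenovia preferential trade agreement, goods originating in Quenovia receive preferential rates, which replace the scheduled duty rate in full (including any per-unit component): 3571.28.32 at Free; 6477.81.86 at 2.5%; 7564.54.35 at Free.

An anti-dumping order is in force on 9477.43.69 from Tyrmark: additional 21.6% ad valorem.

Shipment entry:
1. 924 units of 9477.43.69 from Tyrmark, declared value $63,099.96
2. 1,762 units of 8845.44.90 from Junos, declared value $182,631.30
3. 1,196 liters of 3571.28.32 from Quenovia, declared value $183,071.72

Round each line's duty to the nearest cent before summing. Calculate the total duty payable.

Line 1 (9477.43.69, Tyrmark, 924 units, $63,099.96):
Base rate for 9477.43.69 is 24.5%.
Additional duty on 9477.43.69 from Tyrmark: +21.6%. Applied ad valorem rate: 24.5% + 21.6% = 46.1%.
Duty = $63,099.96 × 46.1% = $29,089.08.
Line 2 (8845.44.90, Junos, 1,762 units, $182,631.30):
Base rate for 8845.44.90 is 3.5% + $2.98/unit.
Duty = $182,631.30 × 3.5% + 1,762 × $2.98 = $11,642.86.
Line 3 (3571.28.32, Quenovia, 1,196 liters, $183,071.72):
Base rate for 3571.28.32 is 16.5%.
Origin Quenovia qualifies under the Coray–Quenovia agreement and 3571.28.32 is covered: preferential rate Free applies instead.
Duty = $183,071.72 × 0% = $0.00.
Total = $29,089.08 + $11,642.86 + $0.00 = $40,731.94.

$40,731.94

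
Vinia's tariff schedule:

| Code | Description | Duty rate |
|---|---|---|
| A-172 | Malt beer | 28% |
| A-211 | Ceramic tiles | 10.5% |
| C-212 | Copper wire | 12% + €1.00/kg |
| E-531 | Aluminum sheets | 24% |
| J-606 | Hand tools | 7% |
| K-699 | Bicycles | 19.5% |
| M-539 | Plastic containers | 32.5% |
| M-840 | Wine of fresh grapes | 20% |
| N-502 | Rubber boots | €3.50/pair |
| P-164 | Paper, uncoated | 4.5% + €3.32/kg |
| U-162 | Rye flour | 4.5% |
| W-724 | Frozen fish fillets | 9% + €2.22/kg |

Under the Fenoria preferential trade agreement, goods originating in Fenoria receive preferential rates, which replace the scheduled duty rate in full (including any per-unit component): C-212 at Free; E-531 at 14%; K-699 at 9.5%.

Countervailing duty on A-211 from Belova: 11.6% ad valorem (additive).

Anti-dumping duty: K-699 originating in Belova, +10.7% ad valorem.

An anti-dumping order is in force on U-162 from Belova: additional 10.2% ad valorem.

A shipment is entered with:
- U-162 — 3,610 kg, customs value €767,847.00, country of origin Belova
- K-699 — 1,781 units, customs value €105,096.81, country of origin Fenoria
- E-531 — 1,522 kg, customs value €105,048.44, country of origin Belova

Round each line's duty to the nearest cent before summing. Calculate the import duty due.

€148,069.34

Line 1 (U-162, Belova, 3,610 kg, €767,847.00):
Base rate for U-162 is 4.5%.
Additional duty on U-162 from Belova: +10.2%. Applied ad valorem rate: 4.5% + 10.2% = 14.7%.
Duty = €767,847.00 × 14.7% = €112,873.51.
Line 2 (K-699, Fenoria, 1,781 units, €105,096.81):
Base rate for K-699 is 19.5%.
Origin Fenoria qualifies under the Vinia–Fenoria agreement and K-699 is covered: preferential rate 9.5% applies instead.
The additional-duty order on K-699 targets Belova, not Fenoria; it does not apply.
Duty = €105,096.81 × 9.5% = €9,984.20.
Line 3 (E-531, Belova, 1,522 kg, €105,048.44):
Base rate for E-531 is 24%.
E-531 has an FTA preferential rate, but origin Belova is not Fenoria; base rate stands.
Duty = €105,048.44 × 24% = €25,211.63.
Total = €112,873.51 + €9,984.20 + €25,211.63 = €148,069.34.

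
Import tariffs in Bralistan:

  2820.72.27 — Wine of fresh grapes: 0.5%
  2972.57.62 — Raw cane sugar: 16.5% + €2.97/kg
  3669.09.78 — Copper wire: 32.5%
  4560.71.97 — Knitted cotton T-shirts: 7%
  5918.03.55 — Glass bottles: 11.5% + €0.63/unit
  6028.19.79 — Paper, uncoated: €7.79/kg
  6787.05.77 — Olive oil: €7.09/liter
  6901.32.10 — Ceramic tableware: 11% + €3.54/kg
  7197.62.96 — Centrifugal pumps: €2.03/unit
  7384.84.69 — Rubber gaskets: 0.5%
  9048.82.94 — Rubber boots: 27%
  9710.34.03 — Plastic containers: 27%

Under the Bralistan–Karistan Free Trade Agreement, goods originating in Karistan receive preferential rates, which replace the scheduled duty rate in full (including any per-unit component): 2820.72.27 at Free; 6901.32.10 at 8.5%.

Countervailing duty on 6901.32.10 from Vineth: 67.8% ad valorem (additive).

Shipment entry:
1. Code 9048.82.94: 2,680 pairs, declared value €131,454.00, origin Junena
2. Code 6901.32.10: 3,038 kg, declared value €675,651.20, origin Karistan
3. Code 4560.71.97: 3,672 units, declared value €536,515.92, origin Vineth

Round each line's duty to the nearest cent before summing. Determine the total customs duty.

Line 1 (9048.82.94, Junena, 2,680 pairs, €131,454.00):
Base rate for 9048.82.94 is 27%.
Duty = €131,454.00 × 27% = €35,492.58.
Line 2 (6901.32.10, Karistan, 3,038 kg, €675,651.20):
Base rate for 6901.32.10 is 11% + €3.54/kg.
Origin Karistan qualifies under the Bralistan–Karistan agreement and 6901.32.10 is covered: preferential rate 8.5% applies instead.
The additional-duty order on 6901.32.10 targets Vineth, not Karistan; it does not apply.
Duty = €675,651.20 × 8.5% = €57,430.35.
Line 3 (4560.71.97, Vineth, 3,672 units, €536,515.92):
Base rate for 4560.71.97 is 7%.
Duty = €536,515.92 × 7% = €37,556.11.
Total = €35,492.58 + €57,430.35 + €37,556.11 = €130,479.04.

€130,479.04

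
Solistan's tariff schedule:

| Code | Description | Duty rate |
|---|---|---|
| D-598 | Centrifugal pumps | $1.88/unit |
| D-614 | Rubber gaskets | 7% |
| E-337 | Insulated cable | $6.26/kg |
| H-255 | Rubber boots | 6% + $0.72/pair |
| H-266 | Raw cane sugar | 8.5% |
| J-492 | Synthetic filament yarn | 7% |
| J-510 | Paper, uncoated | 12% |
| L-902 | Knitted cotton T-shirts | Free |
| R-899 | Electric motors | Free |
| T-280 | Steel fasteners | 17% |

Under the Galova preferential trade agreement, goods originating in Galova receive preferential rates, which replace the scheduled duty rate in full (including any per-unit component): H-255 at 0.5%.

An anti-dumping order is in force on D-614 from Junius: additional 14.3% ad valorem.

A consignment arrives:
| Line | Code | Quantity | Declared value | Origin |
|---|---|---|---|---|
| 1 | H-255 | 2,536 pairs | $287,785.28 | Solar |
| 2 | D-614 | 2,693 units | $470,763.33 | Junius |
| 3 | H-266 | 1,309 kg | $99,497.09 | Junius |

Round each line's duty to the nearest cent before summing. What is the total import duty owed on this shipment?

$127,822.88

Line 1 (H-255, Solar, 2,536 pairs, $287,785.28):
Base rate for H-255 is 6% + $0.72/pair.
H-255 has an FTA preferential rate, but origin Solar is not Galova; base rate stands.
Duty = $287,785.28 × 6% + 2,536 × $0.72 = $19,093.04.
Line 2 (D-614, Junius, 2,693 units, $470,763.33):
Base rate for D-614 is 7%.
Additional duty on D-614 from Junius: +14.3%. Applied ad valorem rate: 7% + 14.3% = 21.3%.
Duty = $470,763.33 × 21.3% = $100,272.59.
Line 3 (H-266, Junius, 1,309 kg, $99,497.09):
Base rate for H-266 is 8.5%.
Duty = $99,497.09 × 8.5% = $8,457.25.
Total = $19,093.04 + $100,272.59 + $8,457.25 = $127,822.88.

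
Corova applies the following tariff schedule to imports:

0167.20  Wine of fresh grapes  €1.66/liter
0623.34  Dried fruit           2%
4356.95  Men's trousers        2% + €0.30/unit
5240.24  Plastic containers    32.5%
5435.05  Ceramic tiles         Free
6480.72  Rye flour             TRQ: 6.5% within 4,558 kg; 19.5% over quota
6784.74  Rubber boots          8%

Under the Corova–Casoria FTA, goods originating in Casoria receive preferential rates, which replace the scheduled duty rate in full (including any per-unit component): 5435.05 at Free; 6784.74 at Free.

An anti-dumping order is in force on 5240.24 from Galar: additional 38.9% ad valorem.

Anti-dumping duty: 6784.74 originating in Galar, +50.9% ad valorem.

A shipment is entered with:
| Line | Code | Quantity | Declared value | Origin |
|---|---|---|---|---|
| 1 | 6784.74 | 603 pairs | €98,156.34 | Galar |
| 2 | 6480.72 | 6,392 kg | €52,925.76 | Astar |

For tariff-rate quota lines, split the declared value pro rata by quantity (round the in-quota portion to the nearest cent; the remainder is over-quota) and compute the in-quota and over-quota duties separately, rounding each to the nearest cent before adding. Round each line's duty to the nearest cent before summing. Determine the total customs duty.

€63,228.38

Line 1 (6784.74, Galar, 603 pairs, €98,156.34):
Base rate for 6784.74 is 8%.
6784.74 has an FTA preferential rate, but origin Galar is not Casoria; base rate stands.
Additional duty on 6784.74 from Galar: +50.9%. Applied ad valorem rate: 8% + 50.9% = 58.9%.
Duty = €98,156.34 × 58.9% = €57,814.08.
Line 2 (6480.72, Astar, 6,392 kg, €52,925.76):
Code 6480.72 is under a tariff-rate quota (threshold 4,558 kg). In-quota: 4,558 kg at 6.5%; over-quota: 1,834 kg at 19.5%.
Pro-rata value split: in-quota = €52,925.76 × 4,558/6,392 = €37,740.24; over-quota = €52,925.76 − €37,740.24 = €15,185.52.
In-quota duty = €37,740.24 × 6.5% = €2,453.12. Over-quota duty = €15,185.52 × 19.5% = €2,961.18.
Line duty = €2,453.12 + €2,961.18 = €5,414.30.
Total = €57,814.08 + €5,414.30 = €63,228.38.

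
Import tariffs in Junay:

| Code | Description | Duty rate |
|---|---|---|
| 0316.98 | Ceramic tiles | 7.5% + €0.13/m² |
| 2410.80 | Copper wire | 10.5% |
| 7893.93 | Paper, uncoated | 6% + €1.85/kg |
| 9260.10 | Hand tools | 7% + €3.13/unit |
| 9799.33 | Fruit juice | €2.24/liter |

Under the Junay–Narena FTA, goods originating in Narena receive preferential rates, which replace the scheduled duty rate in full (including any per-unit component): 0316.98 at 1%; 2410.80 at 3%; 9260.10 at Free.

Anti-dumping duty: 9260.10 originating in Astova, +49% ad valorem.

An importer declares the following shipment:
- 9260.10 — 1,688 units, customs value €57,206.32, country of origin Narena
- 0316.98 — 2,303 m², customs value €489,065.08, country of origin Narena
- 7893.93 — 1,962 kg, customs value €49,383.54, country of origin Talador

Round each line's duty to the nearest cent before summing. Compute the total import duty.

Line 1 (9260.10, Narena, 1,688 units, €57,206.32):
Base rate for 9260.10 is 7% + €3.13/unit.
Origin Narena qualifies under the Junay–Narena agreement and 9260.10 is covered: preferential rate Free applies instead.
The additional-duty order on 9260.10 targets Astova, not Narena; it does not apply.
Duty = €57,206.32 × 0% = €0.00.
Line 2 (0316.98, Narena, 2,303 m², €489,065.08):
Base rate for 0316.98 is 7.5% + €0.13/m².
Origin Narena qualifies under the Junay–Narena agreement and 0316.98 is covered: preferential rate 1% applies instead.
Duty = €489,065.08 × 1% = €4,890.65.
Line 3 (7893.93, Talador, 1,962 kg, €49,383.54):
Base rate for 7893.93 is 6% + €1.85/kg.
Duty = €49,383.54 × 6% + 1,962 × €1.85 = €6,592.71.
Total = €0.00 + €4,890.65 + €6,592.71 = €11,483.36.

€11,483.36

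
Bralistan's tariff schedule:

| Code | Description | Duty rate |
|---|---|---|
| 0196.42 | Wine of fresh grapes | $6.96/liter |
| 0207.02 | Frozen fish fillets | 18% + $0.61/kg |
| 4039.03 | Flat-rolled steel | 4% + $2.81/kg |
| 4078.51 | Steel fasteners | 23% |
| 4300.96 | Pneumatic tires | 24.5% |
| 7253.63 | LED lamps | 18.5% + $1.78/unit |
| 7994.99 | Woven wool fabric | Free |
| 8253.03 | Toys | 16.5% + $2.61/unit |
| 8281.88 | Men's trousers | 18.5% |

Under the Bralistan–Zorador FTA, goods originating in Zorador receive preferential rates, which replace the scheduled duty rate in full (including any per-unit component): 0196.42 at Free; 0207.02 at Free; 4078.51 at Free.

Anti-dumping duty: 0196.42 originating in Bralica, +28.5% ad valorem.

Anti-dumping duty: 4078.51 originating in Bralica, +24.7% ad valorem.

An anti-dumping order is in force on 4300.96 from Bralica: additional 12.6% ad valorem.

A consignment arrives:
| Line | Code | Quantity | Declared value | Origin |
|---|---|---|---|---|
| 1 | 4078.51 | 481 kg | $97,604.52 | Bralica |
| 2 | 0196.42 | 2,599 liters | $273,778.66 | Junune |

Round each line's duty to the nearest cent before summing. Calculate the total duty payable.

Line 1 (4078.51, Bralica, 481 kg, $97,604.52):
Base rate for 4078.51 is 23%.
4078.51 has an FTA preferential rate, but origin Bralica is not Zorador; base rate stands.
Additional duty on 4078.51 from Bralica: +24.7%. Applied ad valorem rate: 23% + 24.7% = 47.7%.
Duty = $97,604.52 × 47.7% = $46,557.36.
Line 2 (0196.42, Junune, 2,599 liters, $273,778.66):
Base rate for 0196.42 is $6.96/liter.
0196.42 has an FTA preferential rate, but origin Junune is not Zorador; base rate stands.
The additional-duty order on 0196.42 targets Bralica, not Junune; it does not apply.
Duty = 2,599 × $6.96 = $18,089.04.
Total = $46,557.36 + $18,089.04 = $64,646.40.

$64,646.40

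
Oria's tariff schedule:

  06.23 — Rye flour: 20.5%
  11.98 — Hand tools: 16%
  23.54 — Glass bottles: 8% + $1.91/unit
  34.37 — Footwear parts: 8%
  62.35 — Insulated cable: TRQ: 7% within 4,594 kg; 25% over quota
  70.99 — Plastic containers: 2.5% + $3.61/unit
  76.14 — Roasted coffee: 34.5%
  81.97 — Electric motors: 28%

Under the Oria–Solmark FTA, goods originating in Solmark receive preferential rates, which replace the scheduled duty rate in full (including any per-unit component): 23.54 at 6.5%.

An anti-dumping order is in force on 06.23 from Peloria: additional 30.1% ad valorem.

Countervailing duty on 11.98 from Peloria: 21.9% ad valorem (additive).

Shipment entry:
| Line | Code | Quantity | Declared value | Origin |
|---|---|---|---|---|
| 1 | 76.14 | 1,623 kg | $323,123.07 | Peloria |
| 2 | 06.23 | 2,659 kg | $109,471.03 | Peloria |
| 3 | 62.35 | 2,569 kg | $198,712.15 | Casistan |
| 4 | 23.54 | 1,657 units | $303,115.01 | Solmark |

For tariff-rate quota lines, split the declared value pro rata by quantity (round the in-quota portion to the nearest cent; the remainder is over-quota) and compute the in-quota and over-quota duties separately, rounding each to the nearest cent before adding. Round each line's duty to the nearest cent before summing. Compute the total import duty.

Line 1 (76.14, Peloria, 1,623 kg, $323,123.07):
Base rate for 76.14 is 34.5%.
Duty = $323,123.07 × 34.5% = $111,477.46.
Line 2 (06.23, Peloria, 2,659 kg, $109,471.03):
Base rate for 06.23 is 20.5%.
Additional duty on 06.23 from Peloria: +30.1%. Applied ad valorem rate: 20.5% + 30.1% = 50.6%.
Duty = $109,471.03 × 50.6% = $55,392.34.
Line 3 (62.35, Casistan, 2,569 kg, $198,712.15):
Code 62.35 is under a tariff-rate quota (threshold 4,594 kg). Quantity 2,569 kg is within the quota, so the in-quota rate 7% applies to the full value.
Duty = $198,712.15 × 7% = $13,909.85.
Line 4 (23.54, Solmark, 1,657 units, $303,115.01):
Base rate for 23.54 is 8% + $1.91/unit.
Origin Solmark qualifies under the Oria–Solmark agreement and 23.54 is covered: preferential rate 6.5% applies instead.
Duty = $303,115.01 × 6.5% = $19,702.48.
Total = $111,477.46 + $55,392.34 + $13,909.85 + $19,702.48 = $200,482.13.

$200,482.13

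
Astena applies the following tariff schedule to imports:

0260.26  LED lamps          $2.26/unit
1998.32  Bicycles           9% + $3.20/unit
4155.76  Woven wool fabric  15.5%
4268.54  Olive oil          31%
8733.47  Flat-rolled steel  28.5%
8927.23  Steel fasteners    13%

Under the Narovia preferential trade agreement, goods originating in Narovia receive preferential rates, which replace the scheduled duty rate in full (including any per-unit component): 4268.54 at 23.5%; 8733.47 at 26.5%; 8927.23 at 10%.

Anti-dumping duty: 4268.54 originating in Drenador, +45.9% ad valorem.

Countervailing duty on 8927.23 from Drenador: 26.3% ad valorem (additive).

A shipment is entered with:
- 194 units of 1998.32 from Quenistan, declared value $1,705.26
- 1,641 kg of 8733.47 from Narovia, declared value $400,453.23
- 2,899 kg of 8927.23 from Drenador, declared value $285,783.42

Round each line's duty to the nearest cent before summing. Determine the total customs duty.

Line 1 (1998.32, Quenistan, 194 units, $1,705.26):
Base rate for 1998.32 is 9% + $3.20/unit.
Duty = $1,705.26 × 9% + 194 × $3.20 = $774.27.
Line 2 (8733.47, Narovia, 1,641 kg, $400,453.23):
Base rate for 8733.47 is 28.5%.
Origin Narovia qualifies under the Astena–Narovia agreement and 8733.47 is covered: preferential rate 26.5% applies instead.
Duty = $400,453.23 × 26.5% = $106,120.11.
Line 3 (8927.23, Drenador, 2,899 kg, $285,783.42):
Base rate for 8927.23 is 13%.
8927.23 has an FTA preferential rate, but origin Drenador is not Narovia; base rate stands.
Additional duty on 8927.23 from Drenador: +26.3%. Applied ad valorem rate: 13% + 26.3% = 39.3%.
Duty = $285,783.42 × 39.3% = $112,312.88.
Total = $774.27 + $106,120.11 + $112,312.88 = $219,207.26.

$219,207.26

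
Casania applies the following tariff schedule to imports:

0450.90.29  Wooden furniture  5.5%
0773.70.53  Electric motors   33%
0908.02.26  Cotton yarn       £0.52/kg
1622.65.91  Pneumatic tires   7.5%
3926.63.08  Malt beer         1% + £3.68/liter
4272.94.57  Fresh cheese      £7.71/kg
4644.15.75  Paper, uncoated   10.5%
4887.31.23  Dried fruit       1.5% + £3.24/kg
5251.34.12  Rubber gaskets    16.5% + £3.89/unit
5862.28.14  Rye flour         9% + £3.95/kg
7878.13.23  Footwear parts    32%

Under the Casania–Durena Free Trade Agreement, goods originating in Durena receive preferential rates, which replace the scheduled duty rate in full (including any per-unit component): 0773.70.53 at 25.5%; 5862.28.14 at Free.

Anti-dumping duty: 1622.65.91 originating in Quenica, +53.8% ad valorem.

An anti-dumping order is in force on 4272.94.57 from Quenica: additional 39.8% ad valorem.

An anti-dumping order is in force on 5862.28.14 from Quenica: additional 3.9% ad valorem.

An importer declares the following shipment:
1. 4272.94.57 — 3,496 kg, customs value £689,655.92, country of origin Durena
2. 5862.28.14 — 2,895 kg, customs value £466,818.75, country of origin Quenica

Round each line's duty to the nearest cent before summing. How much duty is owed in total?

Line 1 (4272.94.57, Durena, 3,496 kg, £689,655.92):
Base rate for 4272.94.57 is £7.71/kg.
Origin Durena is the FTA partner but 4272.94.57 is not on the preference list; base rate stands.
The additional-duty order on 4272.94.57 targets Quenica, not Durena; it does not apply.
Duty = 3,496 × £7.71 = £26,954.16.
Line 2 (5862.28.14, Quenica, 2,895 kg, £466,818.75):
Base rate for 5862.28.14 is 9% + £3.95/kg.
5862.28.14 has an FTA preferential rate, but origin Quenica is not Durena; base rate stands.
Additional duty on 5862.28.14 from Quenica: +3.9%. Applied ad valorem rate: 9% + 3.9% = 12.9%.
Duty = £466,818.75 × 12.9% + 2,895 × £3.95 = £71,654.87.
Total = £26,954.16 + £71,654.87 = £98,609.03.

£98,609.03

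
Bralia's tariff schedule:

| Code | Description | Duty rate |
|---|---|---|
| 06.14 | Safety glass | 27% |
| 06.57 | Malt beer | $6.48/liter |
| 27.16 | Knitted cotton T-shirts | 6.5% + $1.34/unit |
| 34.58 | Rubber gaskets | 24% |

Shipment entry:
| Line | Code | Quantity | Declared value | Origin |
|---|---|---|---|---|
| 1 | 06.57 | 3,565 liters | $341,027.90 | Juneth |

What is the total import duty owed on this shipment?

$23,101.20

Line 1 (06.57, Juneth, 3,565 liters, $341,027.90):
Base rate for 06.57 is $6.48/liter.
Duty = 3,565 × $6.48 = $23,101.20.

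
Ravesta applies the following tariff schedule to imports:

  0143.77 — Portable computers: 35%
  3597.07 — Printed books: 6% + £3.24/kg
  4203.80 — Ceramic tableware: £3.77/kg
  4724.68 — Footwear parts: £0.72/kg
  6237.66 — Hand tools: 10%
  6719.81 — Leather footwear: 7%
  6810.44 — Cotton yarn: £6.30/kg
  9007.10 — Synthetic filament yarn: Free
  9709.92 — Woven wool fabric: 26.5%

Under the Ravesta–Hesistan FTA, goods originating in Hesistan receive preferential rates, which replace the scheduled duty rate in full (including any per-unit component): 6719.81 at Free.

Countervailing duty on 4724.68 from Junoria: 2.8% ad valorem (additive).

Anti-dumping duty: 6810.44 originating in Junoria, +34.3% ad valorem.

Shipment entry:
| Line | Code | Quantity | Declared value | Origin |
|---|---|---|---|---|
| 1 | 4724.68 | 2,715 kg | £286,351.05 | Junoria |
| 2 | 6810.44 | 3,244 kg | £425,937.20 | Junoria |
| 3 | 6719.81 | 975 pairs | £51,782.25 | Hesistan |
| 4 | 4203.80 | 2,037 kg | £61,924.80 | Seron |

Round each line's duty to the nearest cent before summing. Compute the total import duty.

£184,185.78

Line 1 (4724.68, Junoria, 2,715 kg, £286,351.05):
Base rate for 4724.68 is £0.72/kg.
Additional duty on 4724.68 from Junoria: +2.8% ad valorem. Applied ad valorem rate = 2.8%.
Duty = £286,351.05 × 2.8% + 2,715 × £0.72 = £9,972.63.
Line 2 (6810.44, Junoria, 3,244 kg, £425,937.20):
Base rate for 6810.44 is £6.30/kg.
Additional duty on 6810.44 from Junoria: +34.3% ad valorem. Applied ad valorem rate = 34.3%.
Duty = £425,937.20 × 34.3% + 3,244 × £6.30 = £166,533.66.
Line 3 (6719.81, Hesistan, 975 pairs, £51,782.25):
Base rate for 6719.81 is 7%.
Origin Hesistan qualifies under the Ravesta–Hesistan agreement and 6719.81 is covered: preferential rate Free applies instead.
Duty = £51,782.25 × 0% = £0.00.
Line 4 (4203.80, Seron, 2,037 kg, £61,924.80):
Base rate for 4203.80 is £3.77/kg.
Duty = 2,037 × £3.77 = £7,679.49.
Total = £9,972.63 + £166,533.66 + £0.00 + £7,679.49 = £184,185.78.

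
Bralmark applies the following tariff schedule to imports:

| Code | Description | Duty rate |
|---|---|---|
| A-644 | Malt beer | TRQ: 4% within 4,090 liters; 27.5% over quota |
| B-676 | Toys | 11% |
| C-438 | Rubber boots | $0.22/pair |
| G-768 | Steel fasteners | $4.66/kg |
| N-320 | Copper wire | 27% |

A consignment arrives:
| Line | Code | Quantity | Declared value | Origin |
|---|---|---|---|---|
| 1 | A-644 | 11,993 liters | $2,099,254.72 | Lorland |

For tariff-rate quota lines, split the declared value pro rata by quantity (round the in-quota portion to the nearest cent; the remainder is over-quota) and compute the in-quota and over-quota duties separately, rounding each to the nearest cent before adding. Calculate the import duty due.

Line 1 (A-644, Lorland, 11,993 liters, $2,099,254.72):
Code A-644 is under a tariff-rate quota (threshold 4,090 liters). In-quota: 4,090 liters at 4%; over-quota: 7,903 liters at 27.5%.
Pro-rata value split: in-quota = $2,099,254.72 × 4,090/11,993 = $715,913.60; over-quota = $2,099,254.72 − $715,913.60 = $1,383,341.12.
In-quota duty = $715,913.60 × 4% = $28,636.54. Over-quota duty = $1,383,341.12 × 27.5% = $380,418.81.
Line duty = $28,636.54 + $380,418.81 = $409,055.35.

$409,055.35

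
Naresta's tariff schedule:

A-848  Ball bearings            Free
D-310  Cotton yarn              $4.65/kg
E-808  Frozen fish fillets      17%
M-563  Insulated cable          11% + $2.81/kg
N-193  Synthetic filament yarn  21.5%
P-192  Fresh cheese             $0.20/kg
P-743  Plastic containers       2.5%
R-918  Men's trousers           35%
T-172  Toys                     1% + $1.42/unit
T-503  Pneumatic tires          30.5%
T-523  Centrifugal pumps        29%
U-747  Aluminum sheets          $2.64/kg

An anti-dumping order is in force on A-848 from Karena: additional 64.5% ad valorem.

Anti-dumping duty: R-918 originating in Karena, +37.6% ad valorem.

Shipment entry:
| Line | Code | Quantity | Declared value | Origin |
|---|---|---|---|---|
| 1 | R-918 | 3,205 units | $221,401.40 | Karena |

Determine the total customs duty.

$160,737.42

Line 1 (R-918, Karena, 3,205 units, $221,401.40):
Base rate for R-918 is 35%.
Additional duty on R-918 from Karena: +37.6%. Applied ad valorem rate: 35% + 37.6% = 72.6%.
Duty = $221,401.40 × 72.6% = $160,737.42.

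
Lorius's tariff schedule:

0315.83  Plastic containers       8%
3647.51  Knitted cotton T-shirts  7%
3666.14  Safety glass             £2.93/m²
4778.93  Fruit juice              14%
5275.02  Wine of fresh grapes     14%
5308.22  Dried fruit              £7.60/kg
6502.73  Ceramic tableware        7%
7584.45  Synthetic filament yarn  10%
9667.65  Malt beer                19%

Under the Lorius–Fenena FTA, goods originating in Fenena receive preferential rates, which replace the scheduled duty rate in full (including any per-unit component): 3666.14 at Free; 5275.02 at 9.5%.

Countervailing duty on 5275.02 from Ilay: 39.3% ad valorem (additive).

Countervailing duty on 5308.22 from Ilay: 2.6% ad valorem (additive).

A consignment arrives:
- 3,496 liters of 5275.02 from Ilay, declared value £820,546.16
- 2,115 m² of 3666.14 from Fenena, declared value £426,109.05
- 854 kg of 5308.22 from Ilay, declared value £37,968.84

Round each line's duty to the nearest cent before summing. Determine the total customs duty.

Line 1 (5275.02, Ilay, 3,496 liters, £820,546.16):
Base rate for 5275.02 is 14%.
5275.02 has an FTA preferential rate, but origin Ilay is not Fenena; base rate stands.
Additional duty on 5275.02 from Ilay: +39.3%. Applied ad valorem rate: 14% + 39.3% = 53.3%.
Duty = £820,546.16 × 53.3% = £437,351.10.
Line 2 (3666.14, Fenena, 2,115 m², £426,109.05):
Base rate for 3666.14 is £2.93/m².
Origin Fenena qualifies under the Lorius–Fenena agreement and 3666.14 is covered: preferential rate Free applies instead.
Duty = £426,109.05 × 0% = £0.00.
Line 3 (5308.22, Ilay, 854 kg, £37,968.84):
Base rate for 5308.22 is £7.60/kg.
Additional duty on 5308.22 from Ilay: +2.6% ad valorem. Applied ad valorem rate = 2.6%.
Duty = £37,968.84 × 2.6% + 854 × £7.60 = £7,477.59.
Total = £437,351.10 + £0.00 + £7,477.59 = £444,828.69.

£444,828.69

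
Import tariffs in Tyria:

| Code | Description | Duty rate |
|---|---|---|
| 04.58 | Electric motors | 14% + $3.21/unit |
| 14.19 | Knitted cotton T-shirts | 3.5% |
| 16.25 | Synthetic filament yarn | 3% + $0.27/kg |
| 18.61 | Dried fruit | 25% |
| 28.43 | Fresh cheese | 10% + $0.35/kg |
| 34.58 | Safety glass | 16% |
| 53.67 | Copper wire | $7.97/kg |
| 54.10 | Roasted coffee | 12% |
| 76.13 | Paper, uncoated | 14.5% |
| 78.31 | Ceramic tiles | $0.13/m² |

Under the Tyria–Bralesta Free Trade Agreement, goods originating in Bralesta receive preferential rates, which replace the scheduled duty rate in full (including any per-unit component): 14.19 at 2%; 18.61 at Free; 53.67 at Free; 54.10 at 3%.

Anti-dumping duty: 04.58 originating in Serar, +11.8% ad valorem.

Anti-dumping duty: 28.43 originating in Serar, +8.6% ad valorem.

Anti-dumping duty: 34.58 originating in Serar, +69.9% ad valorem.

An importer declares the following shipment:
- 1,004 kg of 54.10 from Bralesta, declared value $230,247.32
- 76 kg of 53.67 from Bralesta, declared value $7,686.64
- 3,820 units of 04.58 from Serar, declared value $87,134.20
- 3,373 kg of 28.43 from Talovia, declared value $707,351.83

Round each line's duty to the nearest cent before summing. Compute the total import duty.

$113,565.97

Line 1 (54.10, Bralesta, 1,004 kg, $230,247.32):
Base rate for 54.10 is 12%.
Origin Bralesta qualifies under the Tyria–Bralesta agreement and 54.10 is covered: preferential rate 3% applies instead.
Duty = $230,247.32 × 3% = $6,907.42.
Line 2 (53.67, Bralesta, 76 kg, $7,686.64):
Base rate for 53.67 is $7.97/kg.
Origin Bralesta qualifies under the Tyria–Bralesta agreement and 53.67 is covered: preferential rate Free applies instead.
Duty = $7,686.64 × 0% = $0.00.
Line 3 (04.58, Serar, 3,820 units, $87,134.20):
Base rate for 04.58 is 14% + $3.21/unit.
Additional duty on 04.58 from Serar: +11.8%. Applied ad valorem rate: 14% + 11.8% = 25.8%.
Duty = $87,134.20 × 25.8% + 3,820 × $3.21 = $34,742.82.
Line 4 (28.43, Talovia, 3,373 kg, $707,351.83):
Base rate for 28.43 is 10% + $0.35/kg.
The additional-duty order on 28.43 targets Serar, not Talovia; it does not apply.
Duty = $707,351.83 × 10% + 3,373 × $0.35 = $71,915.73.
Total = $6,907.42 + $0.00 + $34,742.82 + $71,915.73 = $113,565.97.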